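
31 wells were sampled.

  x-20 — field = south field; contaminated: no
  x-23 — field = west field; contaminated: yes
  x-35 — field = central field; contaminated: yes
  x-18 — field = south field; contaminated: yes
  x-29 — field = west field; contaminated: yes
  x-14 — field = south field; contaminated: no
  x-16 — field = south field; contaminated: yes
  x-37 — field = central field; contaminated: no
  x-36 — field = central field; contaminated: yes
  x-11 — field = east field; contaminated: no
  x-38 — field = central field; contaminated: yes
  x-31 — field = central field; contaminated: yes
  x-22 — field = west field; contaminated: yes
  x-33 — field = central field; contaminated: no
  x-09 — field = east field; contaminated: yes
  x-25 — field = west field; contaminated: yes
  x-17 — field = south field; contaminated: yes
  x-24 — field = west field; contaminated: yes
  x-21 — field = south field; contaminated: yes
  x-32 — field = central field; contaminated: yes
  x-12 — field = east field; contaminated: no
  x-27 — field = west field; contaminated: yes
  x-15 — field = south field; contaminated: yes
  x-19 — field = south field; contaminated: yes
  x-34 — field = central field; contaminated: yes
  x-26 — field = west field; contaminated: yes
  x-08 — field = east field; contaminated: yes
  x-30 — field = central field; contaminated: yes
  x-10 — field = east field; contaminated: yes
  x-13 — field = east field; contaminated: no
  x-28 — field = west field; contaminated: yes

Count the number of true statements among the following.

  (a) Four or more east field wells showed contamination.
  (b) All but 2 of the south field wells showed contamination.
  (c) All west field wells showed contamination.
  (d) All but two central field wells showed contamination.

3

(a) east field: |A| = 6, |A ∩ B| = 3; needs |A ∩ B| ≥ 4 — false.
(b) south field: |A| = 8, |A ∩ B| = 6; needs |A ∖ B| = 2 — true.
(c) west field: |A| = 8, |A ∩ B| = 8; needs A ⊆ B, i.e. every element of A is in B (|A ∖ B| = 0) — true.
(d) central field: |A| = 9, |A ∩ B| = 7; needs |A ∖ B| = 2 — true.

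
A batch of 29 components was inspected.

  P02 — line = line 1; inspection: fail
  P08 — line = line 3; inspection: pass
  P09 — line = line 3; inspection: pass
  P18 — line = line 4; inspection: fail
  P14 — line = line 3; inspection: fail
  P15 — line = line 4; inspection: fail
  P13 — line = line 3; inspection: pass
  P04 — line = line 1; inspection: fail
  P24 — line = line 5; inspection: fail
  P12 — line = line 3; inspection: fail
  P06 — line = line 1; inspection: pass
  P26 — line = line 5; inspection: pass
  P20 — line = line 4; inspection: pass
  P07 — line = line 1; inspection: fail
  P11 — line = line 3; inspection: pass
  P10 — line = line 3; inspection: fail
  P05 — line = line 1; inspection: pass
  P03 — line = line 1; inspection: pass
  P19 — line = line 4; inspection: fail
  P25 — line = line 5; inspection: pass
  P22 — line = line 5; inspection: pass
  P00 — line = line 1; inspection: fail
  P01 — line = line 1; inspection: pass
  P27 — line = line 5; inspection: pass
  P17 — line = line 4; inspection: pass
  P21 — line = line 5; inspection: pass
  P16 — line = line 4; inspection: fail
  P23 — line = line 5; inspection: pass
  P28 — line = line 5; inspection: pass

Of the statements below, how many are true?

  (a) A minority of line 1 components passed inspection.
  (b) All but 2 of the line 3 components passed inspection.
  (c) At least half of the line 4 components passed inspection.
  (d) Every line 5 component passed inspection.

(a) line 1: |A| = 8, |A ∩ B| = 4; needs |A ∩ B| < |A ∖ B| — false.
(b) line 3: |A| = 7, |A ∩ B| = 4; needs |A ∖ B| = 2 — false.
(c) line 4: |A| = 6, |A ∩ B| = 2; needs |A ∩ B| ≥ |A ∖ B| — false.
(d) line 5: |A| = 8, |A ∩ B| = 7; needs A ⊆ B, i.e. every element of A is in B (|A ∖ B| = 0) — false.

0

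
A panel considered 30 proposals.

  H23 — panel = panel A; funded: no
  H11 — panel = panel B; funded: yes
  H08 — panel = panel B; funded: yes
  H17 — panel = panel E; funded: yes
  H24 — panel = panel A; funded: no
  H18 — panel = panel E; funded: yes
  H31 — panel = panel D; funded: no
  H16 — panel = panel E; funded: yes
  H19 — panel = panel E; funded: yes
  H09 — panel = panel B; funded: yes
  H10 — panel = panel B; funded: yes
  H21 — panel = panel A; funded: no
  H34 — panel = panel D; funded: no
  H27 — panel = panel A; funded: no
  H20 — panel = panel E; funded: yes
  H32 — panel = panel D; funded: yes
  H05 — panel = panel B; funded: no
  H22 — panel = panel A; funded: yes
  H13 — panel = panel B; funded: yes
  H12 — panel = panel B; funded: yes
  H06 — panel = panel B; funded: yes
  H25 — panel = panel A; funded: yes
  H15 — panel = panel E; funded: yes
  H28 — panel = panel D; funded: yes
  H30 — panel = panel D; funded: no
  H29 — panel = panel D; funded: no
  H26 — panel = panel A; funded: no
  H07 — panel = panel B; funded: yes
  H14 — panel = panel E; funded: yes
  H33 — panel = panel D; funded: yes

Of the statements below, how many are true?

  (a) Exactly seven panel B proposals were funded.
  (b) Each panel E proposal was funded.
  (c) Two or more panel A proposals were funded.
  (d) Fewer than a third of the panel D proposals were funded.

(a) panel B: |A| = 9, |A ∩ B| = 8; needs |A ∩ B| = 7 — false.
(b) panel E: |A| = 7, |A ∩ B| = 7; needs A ⊆ B, i.e. every element of A is in B (|A ∖ B| = 0) — true.
(c) panel A: |A| = 7, |A ∩ B| = 2; needs |A ∩ B| ≥ 2 — true.
(d) panel D: |A| = 7, |A ∩ B| = 3; needs |A ∩ B| / |A| < 1/3 — false.

2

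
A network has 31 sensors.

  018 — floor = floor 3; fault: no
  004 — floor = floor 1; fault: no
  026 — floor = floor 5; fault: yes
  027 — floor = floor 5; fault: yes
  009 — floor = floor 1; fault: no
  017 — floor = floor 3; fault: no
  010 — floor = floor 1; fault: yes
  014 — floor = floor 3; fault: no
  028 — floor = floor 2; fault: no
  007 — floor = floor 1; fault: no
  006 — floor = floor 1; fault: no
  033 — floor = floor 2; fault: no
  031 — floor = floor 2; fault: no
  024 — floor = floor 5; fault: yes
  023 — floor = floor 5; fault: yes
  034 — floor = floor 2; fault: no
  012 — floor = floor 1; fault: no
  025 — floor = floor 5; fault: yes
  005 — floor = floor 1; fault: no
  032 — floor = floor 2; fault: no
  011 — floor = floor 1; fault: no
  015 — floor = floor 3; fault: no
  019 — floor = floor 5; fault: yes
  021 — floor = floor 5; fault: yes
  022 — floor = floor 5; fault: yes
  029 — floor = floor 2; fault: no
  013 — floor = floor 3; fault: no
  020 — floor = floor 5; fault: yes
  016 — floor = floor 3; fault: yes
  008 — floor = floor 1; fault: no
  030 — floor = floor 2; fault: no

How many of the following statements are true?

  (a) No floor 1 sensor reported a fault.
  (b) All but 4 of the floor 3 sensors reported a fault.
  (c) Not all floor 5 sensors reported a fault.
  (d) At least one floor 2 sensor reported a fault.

0

(a) floor 1: |A| = 9, |A ∩ B| = 1; needs A ∩ B = ∅ (|A ∩ B| = 0) — false.
(b) floor 3: |A| = 6, |A ∩ B| = 1; needs |A ∖ B| = 4 — false.
(c) floor 5: |A| = 9, |A ∩ B| = 9; needs A ⊄ B (|A ∖ B| ≥ 1) — false.
(d) floor 2: |A| = 7, |A ∩ B| = 0; needs A ∩ B ≠ ∅ (|A ∩ B| ≥ 1) — false.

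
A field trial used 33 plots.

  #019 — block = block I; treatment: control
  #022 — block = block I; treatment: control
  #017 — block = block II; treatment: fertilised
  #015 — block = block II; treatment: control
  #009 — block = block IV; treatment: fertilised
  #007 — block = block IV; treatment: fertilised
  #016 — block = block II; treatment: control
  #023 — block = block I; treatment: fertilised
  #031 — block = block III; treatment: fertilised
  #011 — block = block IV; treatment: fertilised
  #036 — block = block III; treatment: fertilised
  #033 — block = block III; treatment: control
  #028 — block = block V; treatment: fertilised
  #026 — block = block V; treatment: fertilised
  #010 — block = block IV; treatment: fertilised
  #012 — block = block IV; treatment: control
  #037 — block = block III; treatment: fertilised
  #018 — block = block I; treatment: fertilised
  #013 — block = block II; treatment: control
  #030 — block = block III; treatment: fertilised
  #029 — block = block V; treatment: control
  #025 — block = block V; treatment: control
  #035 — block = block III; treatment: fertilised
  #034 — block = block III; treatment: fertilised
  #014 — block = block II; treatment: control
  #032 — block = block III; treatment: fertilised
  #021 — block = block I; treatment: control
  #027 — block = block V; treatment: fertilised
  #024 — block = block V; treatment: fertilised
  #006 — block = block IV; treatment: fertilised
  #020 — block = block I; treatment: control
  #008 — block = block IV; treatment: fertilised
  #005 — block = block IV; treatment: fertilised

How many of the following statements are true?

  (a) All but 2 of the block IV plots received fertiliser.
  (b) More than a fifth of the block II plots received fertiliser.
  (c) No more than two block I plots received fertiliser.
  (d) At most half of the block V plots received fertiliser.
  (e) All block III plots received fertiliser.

1

(a) block IV: |A| = 8, |A ∩ B| = 7; needs |A ∖ B| = 2 — false.
(b) block II: |A| = 5, |A ∩ B| = 1; needs |A ∩ B| / |A| > 1/5 — false.
(c) block I: |A| = 6, |A ∩ B| = 2; needs |A ∩ B| ≤ 2 — true.
(d) block V: |A| = 6, |A ∩ B| = 4; needs |A ∩ B| ≤ |A ∖ B| — false.
(e) block III: |A| = 8, |A ∩ B| = 7; needs A ⊆ B, i.e. every element of A is in B (|A ∖ B| = 0) — false.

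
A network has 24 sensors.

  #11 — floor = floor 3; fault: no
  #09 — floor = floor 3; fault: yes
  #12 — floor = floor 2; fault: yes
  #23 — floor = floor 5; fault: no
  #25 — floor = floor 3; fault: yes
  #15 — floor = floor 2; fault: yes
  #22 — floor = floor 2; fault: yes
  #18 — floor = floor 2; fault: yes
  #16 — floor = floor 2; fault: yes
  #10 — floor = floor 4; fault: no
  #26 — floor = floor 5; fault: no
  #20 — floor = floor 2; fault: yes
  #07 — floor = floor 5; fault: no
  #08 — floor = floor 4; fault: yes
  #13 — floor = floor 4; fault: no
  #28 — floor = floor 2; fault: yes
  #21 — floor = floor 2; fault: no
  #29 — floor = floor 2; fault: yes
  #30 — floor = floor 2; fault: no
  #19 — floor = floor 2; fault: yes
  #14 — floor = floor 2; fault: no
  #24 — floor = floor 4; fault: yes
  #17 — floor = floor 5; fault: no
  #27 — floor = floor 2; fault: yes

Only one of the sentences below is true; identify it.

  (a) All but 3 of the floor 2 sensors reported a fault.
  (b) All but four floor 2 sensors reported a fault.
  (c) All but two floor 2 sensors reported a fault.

(a)

|A| = 13, |A ∩ B| = 10, |A ∖ B| = 3.
(a) requires |A ∖ B| = 3: true.
(b) requires |A ∖ B| = 4: false.
(c) requires |A ∖ B| = 2: false.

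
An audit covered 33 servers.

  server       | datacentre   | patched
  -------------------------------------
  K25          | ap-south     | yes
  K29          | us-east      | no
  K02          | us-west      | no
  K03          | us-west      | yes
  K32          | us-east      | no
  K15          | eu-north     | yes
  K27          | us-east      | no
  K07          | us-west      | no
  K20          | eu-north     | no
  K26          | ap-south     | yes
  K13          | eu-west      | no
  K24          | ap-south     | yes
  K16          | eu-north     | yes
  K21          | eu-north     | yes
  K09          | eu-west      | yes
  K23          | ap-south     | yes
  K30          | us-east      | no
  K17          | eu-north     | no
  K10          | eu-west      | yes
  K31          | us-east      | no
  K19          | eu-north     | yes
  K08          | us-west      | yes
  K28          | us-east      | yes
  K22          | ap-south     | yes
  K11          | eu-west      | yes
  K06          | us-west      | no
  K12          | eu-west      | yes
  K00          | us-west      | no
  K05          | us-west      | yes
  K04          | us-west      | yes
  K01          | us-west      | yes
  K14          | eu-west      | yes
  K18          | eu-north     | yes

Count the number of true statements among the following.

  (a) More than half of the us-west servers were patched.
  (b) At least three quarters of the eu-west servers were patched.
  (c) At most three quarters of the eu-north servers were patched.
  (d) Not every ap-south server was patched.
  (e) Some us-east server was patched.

4

(a) us-west: |A| = 9, |A ∩ B| = 5; needs |A ∩ B| > |A ∖ B| — true.
(b) eu-west: |A| = 6, |A ∩ B| = 5; needs |A ∩ B| / |A| ≥ 3/4 — true.
(c) eu-north: |A| = 7, |A ∩ B| = 5; needs |A ∩ B| / |A| ≤ 3/4 — true.
(d) ap-south: |A| = 5, |A ∩ B| = 5; needs A ⊄ B (|A ∖ B| ≥ 1) — false.
(e) us-east: |A| = 6, |A ∩ B| = 1; needs A ∩ B ≠ ∅ (|A ∩ B| ≥ 1) — true.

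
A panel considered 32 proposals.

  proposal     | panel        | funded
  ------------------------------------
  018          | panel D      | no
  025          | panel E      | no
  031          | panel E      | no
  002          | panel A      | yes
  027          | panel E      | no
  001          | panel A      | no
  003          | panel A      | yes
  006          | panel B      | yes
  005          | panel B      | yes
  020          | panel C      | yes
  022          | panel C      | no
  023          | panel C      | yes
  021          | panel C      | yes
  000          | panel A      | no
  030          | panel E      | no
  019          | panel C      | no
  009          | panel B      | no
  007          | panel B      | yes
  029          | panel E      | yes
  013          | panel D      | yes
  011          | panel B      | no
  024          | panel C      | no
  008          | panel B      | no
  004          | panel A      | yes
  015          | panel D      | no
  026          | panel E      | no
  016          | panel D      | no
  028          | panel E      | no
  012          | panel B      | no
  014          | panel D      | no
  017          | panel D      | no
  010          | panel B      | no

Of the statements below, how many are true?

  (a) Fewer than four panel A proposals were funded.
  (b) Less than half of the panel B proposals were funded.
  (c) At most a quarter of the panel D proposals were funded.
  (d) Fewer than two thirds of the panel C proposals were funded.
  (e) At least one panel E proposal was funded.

(a) panel A: |A| = 5, |A ∩ B| = 3; needs |A ∩ B| < 4 — true.
(b) panel B: |A| = 8, |A ∩ B| = 3; needs |A ∩ B| < |A ∖ B| — true.
(c) panel D: |A| = 6, |A ∩ B| = 1; needs |A ∩ B| / |A| ≤ 1/4 — true.
(d) panel C: |A| = 6, |A ∩ B| = 3; needs |A ∩ B| / |A| < 2/3 — true.
(e) panel E: |A| = 7, |A ∩ B| = 1; needs A ∩ B ≠ ∅ (|A ∩ B| ≥ 1) — true.

5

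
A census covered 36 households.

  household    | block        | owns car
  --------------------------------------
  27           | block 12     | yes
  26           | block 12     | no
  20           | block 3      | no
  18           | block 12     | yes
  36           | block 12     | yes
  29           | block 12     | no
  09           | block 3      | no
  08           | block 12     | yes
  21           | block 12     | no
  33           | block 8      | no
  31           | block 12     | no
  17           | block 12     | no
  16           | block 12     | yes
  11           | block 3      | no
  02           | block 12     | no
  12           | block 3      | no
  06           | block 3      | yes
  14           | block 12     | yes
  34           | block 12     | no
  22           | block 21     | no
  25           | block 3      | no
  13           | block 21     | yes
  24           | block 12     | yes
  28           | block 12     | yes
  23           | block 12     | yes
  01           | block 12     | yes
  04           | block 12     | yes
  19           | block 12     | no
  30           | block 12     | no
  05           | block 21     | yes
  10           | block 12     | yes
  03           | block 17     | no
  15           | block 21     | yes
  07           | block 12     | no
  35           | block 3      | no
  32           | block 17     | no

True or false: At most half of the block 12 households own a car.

The determiner here denotes the relation: |A ∩ B| ≤ |A ∖ B|.
|A| = 22, |A ∩ B| = 12, |A ∖ B| = 10.
12 > 10, so the statement is false.

False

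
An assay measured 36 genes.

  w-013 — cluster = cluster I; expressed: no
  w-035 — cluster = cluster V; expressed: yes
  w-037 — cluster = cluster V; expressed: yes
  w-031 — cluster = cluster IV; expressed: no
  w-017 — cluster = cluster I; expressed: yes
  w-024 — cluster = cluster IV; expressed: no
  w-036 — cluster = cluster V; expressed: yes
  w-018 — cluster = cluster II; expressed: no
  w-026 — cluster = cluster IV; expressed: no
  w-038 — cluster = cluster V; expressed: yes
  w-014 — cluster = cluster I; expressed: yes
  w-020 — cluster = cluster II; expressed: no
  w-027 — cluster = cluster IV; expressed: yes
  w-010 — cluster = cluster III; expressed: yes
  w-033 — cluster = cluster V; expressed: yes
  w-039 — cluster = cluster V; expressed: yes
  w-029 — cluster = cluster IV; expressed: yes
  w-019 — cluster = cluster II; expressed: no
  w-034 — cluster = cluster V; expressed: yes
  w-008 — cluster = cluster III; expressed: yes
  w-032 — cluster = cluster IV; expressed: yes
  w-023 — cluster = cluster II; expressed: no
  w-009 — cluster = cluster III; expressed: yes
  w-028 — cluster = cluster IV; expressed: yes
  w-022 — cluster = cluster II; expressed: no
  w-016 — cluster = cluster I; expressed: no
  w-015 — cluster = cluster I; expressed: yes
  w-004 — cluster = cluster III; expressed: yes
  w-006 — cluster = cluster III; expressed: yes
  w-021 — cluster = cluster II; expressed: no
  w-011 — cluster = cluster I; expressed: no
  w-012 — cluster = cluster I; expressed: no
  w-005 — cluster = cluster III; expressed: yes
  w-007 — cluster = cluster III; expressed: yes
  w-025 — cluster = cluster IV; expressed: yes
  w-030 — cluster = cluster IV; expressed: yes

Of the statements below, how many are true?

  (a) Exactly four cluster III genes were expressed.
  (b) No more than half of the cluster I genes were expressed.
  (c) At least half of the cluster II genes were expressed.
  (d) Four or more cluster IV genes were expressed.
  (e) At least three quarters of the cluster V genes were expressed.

(a) cluster III: |A| = 7, |A ∩ B| = 7; needs |A ∩ B| = 4 — false.
(b) cluster I: |A| = 7, |A ∩ B| = 3; needs |A ∩ B| ≤ |A ∖ B| — true.
(c) cluster II: |A| = 6, |A ∩ B| = 0; needs |A ∩ B| ≥ |A ∖ B| — false.
(d) cluster IV: |A| = 9, |A ∩ B| = 6; needs |A ∩ B| ≥ 4 — true.
(e) cluster V: |A| = 7, |A ∩ B| = 7; needs |A ∩ B| / |A| ≥ 3/4 — true.

3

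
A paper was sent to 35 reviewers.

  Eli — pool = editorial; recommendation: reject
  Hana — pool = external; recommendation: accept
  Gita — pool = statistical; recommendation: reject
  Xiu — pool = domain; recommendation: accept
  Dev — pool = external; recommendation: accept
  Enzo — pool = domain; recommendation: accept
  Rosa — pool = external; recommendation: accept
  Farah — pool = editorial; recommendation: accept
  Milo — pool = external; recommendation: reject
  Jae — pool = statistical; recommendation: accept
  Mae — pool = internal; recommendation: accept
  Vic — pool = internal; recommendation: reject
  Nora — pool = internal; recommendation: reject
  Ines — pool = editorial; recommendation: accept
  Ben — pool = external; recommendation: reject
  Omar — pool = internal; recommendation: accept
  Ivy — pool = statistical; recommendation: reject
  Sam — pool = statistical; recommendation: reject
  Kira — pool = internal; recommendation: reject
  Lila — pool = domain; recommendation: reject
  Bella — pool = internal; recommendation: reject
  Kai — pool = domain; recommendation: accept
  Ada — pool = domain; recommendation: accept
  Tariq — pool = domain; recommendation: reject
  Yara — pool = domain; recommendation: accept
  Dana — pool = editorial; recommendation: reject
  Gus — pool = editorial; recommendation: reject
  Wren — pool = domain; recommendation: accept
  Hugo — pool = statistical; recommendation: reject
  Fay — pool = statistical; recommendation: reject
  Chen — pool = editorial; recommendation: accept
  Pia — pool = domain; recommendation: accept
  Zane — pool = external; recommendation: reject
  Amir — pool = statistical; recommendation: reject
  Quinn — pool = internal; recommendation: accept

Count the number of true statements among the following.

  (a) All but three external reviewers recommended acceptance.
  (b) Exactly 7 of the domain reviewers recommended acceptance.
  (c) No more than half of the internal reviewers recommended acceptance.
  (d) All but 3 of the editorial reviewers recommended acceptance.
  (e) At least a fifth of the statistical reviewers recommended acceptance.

(a) external: |A| = 6, |A ∩ B| = 3; needs |A ∖ B| = 3 — true.
(b) domain: |A| = 9, |A ∩ B| = 7; needs |A ∩ B| = 7 — true.
(c) internal: |A| = 7, |A ∩ B| = 3; needs |A ∩ B| ≤ |A ∖ B| — true.
(d) editorial: |A| = 6, |A ∩ B| = 3; needs |A ∖ B| = 3 — true.
(e) statistical: |A| = 7, |A ∩ B| = 1; needs |A ∩ B| / |A| ≥ 1/5 — false.

4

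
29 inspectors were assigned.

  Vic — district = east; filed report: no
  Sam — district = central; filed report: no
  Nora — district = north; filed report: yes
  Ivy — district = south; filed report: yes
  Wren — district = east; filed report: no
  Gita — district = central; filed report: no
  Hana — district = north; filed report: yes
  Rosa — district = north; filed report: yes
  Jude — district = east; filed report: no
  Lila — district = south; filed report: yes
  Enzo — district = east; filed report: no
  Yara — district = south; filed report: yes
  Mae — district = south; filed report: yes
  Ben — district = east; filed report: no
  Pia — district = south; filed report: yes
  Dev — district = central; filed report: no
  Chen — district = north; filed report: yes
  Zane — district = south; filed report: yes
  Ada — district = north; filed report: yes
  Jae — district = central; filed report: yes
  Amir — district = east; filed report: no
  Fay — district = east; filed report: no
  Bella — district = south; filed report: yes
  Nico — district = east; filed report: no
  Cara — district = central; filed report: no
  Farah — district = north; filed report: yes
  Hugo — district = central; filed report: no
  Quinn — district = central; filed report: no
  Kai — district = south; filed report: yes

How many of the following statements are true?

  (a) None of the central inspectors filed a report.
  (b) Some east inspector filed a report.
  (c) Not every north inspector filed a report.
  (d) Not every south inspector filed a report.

(a) central: |A| = 7, |A ∩ B| = 1; needs A ∩ B = ∅ (|A ∩ B| = 0) — false.
(b) east: |A| = 8, |A ∩ B| = 0; needs A ∩ B ≠ ∅ (|A ∩ B| ≥ 1) — false.
(c) north: |A| = 6, |A ∩ B| = 6; needs A ⊄ B (|A ∖ B| ≥ 1) — false.
(d) south: |A| = 8, |A ∩ B| = 8; needs A ⊄ B (|A ∖ B| ≥ 1) — false.

0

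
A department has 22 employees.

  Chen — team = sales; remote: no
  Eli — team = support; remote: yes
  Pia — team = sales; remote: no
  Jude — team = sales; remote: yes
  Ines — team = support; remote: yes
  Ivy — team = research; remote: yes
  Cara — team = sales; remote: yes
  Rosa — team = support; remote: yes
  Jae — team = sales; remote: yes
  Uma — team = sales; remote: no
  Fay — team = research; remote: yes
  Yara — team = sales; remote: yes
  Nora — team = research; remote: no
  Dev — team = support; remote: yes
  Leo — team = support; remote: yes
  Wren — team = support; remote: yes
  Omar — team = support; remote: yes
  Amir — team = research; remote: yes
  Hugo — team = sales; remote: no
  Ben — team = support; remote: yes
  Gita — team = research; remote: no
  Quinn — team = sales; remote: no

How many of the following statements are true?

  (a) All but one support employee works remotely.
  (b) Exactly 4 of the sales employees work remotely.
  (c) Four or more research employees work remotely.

1

(a) support: |A| = 8, |A ∩ B| = 8; needs |A ∖ B| = 1 — false.
(b) sales: |A| = 9, |A ∩ B| = 4; needs |A ∩ B| = 4 — true.
(c) research: |A| = 5, |A ∩ B| = 3; needs |A ∩ B| ≥ 4 — false.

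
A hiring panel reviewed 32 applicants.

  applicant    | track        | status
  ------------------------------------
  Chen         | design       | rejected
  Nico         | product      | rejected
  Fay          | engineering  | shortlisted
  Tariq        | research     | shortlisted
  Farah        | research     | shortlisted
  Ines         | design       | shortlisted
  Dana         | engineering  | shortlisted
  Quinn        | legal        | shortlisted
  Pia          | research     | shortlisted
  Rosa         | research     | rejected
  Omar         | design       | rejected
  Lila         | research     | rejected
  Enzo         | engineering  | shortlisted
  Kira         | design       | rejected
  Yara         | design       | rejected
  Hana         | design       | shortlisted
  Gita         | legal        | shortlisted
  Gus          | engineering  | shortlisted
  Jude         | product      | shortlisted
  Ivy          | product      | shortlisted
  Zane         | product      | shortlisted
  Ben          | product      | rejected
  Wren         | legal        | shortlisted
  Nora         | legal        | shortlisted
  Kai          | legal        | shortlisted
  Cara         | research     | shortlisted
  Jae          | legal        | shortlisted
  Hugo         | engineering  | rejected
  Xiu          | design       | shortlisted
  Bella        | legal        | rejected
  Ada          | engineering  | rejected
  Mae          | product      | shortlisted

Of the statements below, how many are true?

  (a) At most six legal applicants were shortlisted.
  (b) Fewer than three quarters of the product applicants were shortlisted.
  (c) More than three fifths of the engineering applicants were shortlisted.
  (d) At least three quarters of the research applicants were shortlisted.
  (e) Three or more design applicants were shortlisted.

(a) legal: |A| = 7, |A ∩ B| = 6; needs |A ∩ B| ≤ 6 — true.
(b) product: |A| = 6, |A ∩ B| = 4; needs |A ∩ B| / |A| < 3/4 — true.
(c) engineering: |A| = 6, |A ∩ B| = 4; needs |A ∩ B| / |A| > 3/5 — true.
(d) research: |A| = 6, |A ∩ B| = 4; needs |A ∩ B| / |A| ≥ 3/4 — false.
(e) design: |A| = 7, |A ∩ B| = 3; needs |A ∩ B| ≥ 3 — true.

4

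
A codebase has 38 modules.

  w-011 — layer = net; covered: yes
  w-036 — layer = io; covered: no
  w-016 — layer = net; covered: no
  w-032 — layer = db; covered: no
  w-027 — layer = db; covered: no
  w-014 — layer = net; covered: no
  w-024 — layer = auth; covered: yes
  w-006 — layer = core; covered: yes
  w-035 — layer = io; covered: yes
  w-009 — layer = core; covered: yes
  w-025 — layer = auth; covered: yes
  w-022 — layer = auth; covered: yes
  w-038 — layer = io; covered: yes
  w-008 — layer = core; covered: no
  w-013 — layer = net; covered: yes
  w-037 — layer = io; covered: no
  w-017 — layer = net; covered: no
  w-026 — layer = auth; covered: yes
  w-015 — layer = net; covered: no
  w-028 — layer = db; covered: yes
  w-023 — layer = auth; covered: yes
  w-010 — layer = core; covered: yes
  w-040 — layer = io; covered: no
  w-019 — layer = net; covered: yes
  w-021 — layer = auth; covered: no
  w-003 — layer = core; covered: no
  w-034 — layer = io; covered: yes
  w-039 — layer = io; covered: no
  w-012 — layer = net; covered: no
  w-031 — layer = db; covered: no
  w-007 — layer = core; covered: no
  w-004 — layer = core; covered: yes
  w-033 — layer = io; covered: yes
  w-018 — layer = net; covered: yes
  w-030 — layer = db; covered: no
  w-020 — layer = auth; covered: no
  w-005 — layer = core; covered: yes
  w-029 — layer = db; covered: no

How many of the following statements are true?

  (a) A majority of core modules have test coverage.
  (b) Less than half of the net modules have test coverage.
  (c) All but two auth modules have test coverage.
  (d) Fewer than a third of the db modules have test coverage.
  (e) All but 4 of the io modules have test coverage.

5

(a) core: |A| = 8, |A ∩ B| = 5; needs |A ∩ B| > |A ∖ B| — true.
(b) net: |A| = 9, |A ∩ B| = 4; needs |A ∩ B| < |A ∖ B| — true.
(c) auth: |A| = 7, |A ∩ B| = 5; needs |A ∖ B| = 2 — true.
(d) db: |A| = 6, |A ∩ B| = 1; needs |A ∩ B| / |A| < 1/3 — true.
(e) io: |A| = 8, |A ∩ B| = 4; needs |A ∖ B| = 4 — true.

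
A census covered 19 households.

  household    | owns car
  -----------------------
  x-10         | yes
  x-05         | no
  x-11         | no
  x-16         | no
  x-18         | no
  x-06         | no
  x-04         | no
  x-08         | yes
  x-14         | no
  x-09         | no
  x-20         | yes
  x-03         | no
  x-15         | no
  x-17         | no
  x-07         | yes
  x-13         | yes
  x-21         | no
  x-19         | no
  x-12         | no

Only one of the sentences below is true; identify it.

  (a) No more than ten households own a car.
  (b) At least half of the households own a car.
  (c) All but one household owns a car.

|A| = 19, |A ∩ B| = 5, |A ∖ B| = 14.
(a) requires |A ∩ B| ≤ 10: true.
(b) requires |A ∩ B| ≥ |A ∖ B|: false.
(c) requires |A ∖ B| = 1: false.

(a)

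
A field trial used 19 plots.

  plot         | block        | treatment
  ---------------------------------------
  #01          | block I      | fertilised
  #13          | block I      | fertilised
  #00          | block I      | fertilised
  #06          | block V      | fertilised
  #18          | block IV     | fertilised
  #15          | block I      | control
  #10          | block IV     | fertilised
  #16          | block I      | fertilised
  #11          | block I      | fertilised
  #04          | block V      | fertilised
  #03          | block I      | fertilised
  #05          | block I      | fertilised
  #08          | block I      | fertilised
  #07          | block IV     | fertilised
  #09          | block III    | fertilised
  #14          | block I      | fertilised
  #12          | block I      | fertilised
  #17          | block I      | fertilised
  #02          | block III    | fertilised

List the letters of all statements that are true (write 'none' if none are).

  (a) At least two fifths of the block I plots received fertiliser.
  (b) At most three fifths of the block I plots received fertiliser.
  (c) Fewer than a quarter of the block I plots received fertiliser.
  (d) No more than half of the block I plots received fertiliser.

(a)

|A| = 12, |A ∩ B| = 11, |A ∖ B| = 1.
(a) |A ∩ B| / |A| ≥ 2/5: holds.
(b) |A ∩ B| / |A| ≤ 3/5: fails.
(c) |A ∩ B| / |A| < 1/4: fails.
(d) |A ∩ B| ≤ |A ∖ B|: fails.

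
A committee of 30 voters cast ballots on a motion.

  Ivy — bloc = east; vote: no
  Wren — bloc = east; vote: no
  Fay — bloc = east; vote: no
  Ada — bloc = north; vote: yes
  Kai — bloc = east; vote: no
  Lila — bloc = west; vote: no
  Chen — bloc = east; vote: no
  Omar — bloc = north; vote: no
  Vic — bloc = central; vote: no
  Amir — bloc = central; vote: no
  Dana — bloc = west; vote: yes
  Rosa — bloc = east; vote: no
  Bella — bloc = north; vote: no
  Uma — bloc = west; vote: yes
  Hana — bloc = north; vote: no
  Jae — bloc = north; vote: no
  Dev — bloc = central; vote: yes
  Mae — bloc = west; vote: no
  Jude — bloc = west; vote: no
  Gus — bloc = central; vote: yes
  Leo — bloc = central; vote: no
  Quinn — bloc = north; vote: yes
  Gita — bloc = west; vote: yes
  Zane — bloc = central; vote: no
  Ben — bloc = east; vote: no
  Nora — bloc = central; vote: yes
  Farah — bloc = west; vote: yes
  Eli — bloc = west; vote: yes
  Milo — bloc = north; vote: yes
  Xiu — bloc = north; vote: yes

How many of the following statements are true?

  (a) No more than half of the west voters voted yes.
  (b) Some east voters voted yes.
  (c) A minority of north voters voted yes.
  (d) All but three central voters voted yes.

0

(a) west: |A| = 8, |A ∩ B| = 5; needs |A ∩ B| ≤ |A ∖ B| — false.
(b) east: |A| = 7, |A ∩ B| = 0; needs A ∩ B ≠ ∅ (|A ∩ B| ≥ 1) — false.
(c) north: |A| = 8, |A ∩ B| = 4; needs |A ∩ B| < |A ∖ B| — false.
(d) central: |A| = 7, |A ∩ B| = 3; needs |A ∖ B| = 3 — false.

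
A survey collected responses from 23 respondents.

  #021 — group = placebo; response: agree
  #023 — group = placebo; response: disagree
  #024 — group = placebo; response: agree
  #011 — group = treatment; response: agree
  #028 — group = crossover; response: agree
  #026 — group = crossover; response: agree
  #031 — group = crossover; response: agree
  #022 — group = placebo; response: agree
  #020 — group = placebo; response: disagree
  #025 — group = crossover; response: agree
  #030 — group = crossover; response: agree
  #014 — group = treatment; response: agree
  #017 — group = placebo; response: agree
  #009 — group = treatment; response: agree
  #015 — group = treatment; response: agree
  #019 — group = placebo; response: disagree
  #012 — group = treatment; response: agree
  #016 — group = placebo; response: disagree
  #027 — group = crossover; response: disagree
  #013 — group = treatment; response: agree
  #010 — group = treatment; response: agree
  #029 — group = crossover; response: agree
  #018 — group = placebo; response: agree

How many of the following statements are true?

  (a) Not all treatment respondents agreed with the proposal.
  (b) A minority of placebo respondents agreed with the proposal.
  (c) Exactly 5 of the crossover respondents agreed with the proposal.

0

(a) treatment: |A| = 7, |A ∩ B| = 7; needs A ⊄ B (|A ∖ B| ≥ 1) — false.
(b) placebo: |A| = 9, |A ∩ B| = 5; needs |A ∩ B| < |A ∖ B| — false.
(c) crossover: |A| = 7, |A ∩ B| = 6; needs |A ∩ B| = 5 — false.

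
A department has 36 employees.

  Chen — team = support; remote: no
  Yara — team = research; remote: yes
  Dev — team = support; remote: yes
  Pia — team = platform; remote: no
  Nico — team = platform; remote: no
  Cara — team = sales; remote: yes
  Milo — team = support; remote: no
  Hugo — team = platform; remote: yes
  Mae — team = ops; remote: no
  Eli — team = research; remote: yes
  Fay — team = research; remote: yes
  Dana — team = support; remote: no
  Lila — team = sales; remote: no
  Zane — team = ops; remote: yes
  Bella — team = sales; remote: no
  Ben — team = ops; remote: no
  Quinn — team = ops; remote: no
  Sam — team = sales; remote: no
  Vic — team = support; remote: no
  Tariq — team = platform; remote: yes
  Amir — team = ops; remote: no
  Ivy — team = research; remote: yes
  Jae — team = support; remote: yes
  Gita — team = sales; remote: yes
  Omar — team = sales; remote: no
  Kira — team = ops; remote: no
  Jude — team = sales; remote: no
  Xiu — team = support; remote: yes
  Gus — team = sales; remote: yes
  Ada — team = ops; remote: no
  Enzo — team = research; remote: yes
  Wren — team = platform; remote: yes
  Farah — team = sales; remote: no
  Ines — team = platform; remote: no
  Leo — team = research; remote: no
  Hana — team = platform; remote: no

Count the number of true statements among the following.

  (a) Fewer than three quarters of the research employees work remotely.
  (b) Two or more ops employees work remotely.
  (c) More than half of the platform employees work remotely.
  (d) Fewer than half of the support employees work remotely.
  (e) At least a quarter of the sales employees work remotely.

2

(a) research: |A| = 6, |A ∩ B| = 5; needs |A ∩ B| / |A| < 3/4 — false.
(b) ops: |A| = 7, |A ∩ B| = 1; needs |A ∩ B| ≥ 2 — false.
(c) platform: |A| = 7, |A ∩ B| = 3; needs |A ∩ B| > |A ∖ B| — false.
(d) support: |A| = 7, |A ∩ B| = 3; needs |A ∩ B| < |A ∖ B| — true.
(e) sales: |A| = 9, |A ∩ B| = 3; needs |A ∩ B| / |A| ≥ 1/4 — true.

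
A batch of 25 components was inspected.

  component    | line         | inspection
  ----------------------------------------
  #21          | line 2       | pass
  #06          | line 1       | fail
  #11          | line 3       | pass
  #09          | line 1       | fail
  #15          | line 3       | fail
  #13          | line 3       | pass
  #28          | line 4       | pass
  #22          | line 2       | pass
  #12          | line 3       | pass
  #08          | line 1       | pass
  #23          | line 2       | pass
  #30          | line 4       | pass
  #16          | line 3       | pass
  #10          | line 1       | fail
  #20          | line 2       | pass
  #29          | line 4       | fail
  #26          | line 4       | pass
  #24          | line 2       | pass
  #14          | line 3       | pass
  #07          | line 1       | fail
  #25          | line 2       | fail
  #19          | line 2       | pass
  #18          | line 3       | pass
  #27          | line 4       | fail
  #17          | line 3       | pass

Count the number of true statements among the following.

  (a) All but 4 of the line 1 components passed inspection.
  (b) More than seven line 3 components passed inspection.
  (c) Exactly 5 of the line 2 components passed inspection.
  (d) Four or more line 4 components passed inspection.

1

(a) line 1: |A| = 5, |A ∩ B| = 1; needs |A ∖ B| = 4 — true.
(b) line 3: |A| = 8, |A ∩ B| = 7; needs |A ∩ B| > 7 — false.
(c) line 2: |A| = 7, |A ∩ B| = 6; needs |A ∩ B| = 5 — false.
(d) line 4: |A| = 5, |A ∩ B| = 3; needs |A ∩ B| ≥ 4 — false.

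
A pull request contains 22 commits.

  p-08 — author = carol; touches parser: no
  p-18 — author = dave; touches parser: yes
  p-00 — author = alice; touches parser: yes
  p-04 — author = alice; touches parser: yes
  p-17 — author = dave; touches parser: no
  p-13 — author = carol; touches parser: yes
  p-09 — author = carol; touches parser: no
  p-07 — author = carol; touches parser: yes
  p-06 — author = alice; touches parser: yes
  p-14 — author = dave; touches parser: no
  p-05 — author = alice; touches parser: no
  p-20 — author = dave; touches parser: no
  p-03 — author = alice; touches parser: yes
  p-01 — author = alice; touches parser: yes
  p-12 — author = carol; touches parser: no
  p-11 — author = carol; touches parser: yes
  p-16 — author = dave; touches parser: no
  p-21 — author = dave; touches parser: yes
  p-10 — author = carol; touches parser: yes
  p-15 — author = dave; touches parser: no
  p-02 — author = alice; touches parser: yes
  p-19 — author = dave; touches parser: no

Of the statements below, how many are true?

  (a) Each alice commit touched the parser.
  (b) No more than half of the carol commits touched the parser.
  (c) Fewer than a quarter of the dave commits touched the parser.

(a) alice: |A| = 7, |A ∩ B| = 6; needs A ⊆ B, i.e. every element of A is in B (|A ∖ B| = 0) — false.
(b) carol: |A| = 7, |A ∩ B| = 4; needs |A ∩ B| ≤ |A ∖ B| — false.
(c) dave: |A| = 8, |A ∩ B| = 2; needs |A ∩ B| / |A| < 1/4 — false.

0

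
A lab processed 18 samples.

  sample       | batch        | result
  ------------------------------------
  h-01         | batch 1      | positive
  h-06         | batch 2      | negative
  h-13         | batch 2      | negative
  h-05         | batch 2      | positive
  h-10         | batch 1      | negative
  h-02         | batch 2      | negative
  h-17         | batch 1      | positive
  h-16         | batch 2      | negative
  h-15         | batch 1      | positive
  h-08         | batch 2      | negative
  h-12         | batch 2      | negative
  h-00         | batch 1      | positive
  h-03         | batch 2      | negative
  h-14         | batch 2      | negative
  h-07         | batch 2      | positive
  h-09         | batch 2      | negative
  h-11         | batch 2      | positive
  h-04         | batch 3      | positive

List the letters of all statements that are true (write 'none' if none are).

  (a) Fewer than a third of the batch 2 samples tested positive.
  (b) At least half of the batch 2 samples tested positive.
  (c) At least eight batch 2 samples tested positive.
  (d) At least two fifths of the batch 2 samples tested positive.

(a)

|A| = 12, |A ∩ B| = 3, |A ∖ B| = 9.
(a) |A ∩ B| / |A| < 1/3: holds.
(b) |A ∩ B| ≥ |A ∖ B|: fails.
(c) |A ∩ B| ≥ 8: fails.
(d) |A ∩ B| / |A| ≥ 2/5: fails.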